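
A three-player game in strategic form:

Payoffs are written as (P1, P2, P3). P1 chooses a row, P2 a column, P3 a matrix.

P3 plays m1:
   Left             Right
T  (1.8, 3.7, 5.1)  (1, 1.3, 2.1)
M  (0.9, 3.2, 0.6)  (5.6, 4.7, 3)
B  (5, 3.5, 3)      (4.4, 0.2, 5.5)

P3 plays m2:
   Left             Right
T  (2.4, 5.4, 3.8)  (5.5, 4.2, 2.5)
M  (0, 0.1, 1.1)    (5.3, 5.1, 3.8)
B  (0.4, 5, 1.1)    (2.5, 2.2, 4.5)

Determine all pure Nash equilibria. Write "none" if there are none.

Pure NE: (B, Left, m1)

Mark each player's best response to every combination of opponents' strategies; a profile where every player is best-responding is a pure Nash equilibrium.
P1 against (Left, m1): payoffs 1.8, 0.9, 5 → best response B.
P1 against (Left, m2): payoffs 2.4, 0, 0.4 → best response T.
P1 against (Right, m1): payoffs 1, 5.6, 4.4 → best response M.
P1 against (Right, m2): payoffs 5.5, 5.3, 2.5 → best response T.
P2 against (T, m1): payoffs 3.7, 1.3 → best response Left.
P2 against (T, m2): payoffs 5.4, 4.2 → best response Left.
P2 against (M, m1): payoffs 3.2, 4.7 → best response Right.
P2 against (M, m2): payoffs 0.1, 5.1 → best response Right.
P2 against (B, m1): payoffs 3.5, 0.2 → best response Left.
P2 against (B, m2): payoffs 5, 2.2 → best response Left.
P3 against (T, Left): payoffs 5.1, 3.8 → best response m1.
P3 against (T, Right): payoffs 2.1, 2.5 → best response m2.
P3 against (M, Left): payoffs 0.6, 1.1 → best response m2.
P3 against (M, Right): payoffs 3, 3.8 → best response m2.
P3 against (B, Left): payoffs 3, 1.1 → best response m1.
P3 against (B, Right): payoffs 5.5, 4.5 → best response m1.
Mutual best responses: (B, Left, m1).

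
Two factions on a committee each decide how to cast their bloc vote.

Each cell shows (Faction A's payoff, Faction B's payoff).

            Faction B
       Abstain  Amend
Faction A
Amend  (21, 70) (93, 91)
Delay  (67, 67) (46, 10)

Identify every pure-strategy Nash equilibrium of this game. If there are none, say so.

Check each profile: it is a Nash equilibrium iff no player can strictly gain by switching unilaterally.
(Amend, Abstain): Faction A can switch to Delay (21 → 67). Not NE.
(Amend, Amend): Faction A gets 93, best alternative 46; Faction B gets 91, best alternative 70. No profitable deviation — NE.
(Delay, Abstain): Faction A gets 67, best alternative 21; Faction B gets 67, best alternative 10. No profitable deviation — NE.
(Delay, Amend): Faction A can switch to Amend (46 → 93). Not NE.

(Amend, Amend) and (Delay, Abstain)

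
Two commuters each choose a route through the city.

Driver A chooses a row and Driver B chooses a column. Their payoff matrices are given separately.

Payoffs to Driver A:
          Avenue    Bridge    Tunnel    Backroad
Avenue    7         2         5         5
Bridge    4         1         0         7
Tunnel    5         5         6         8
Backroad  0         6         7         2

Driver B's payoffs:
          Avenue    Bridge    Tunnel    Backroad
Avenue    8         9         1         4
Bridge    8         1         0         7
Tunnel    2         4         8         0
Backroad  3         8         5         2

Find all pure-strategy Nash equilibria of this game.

The unique pure-strategy Nash equilibrium is (Backroad, Bridge).

(Avenue, Avenue): Driver B can switch to Bridge (8 → 9). Not NE.
(Avenue, Bridge): Driver A can switch to Tunnel (2 → 5). Not NE.
(Avenue, Tunnel): Driver A can switch to Tunnel (5 → 6). Not NE.
(Avenue, Backroad): Driver A can switch to Bridge (5 → 7). Not NE.
(Bridge, Avenue): Driver A can switch to Avenue (4 → 7). Not NE.
(Bridge, Bridge): Driver A can switch to Avenue (1 → 2). Not NE.
(Bridge, Tunnel): Driver A can switch to Avenue (0 → 5). Not NE.
(Bridge, Backroad): Driver A can switch to Tunnel (7 → 8). Not NE.
(Backroad, Bridge): Driver A gets 6, best alternative 5; Driver B gets 8, best alternative 5. No profitable deviation — NE.
(The remaining 7 profiles each have a profitable deviation by the same check.)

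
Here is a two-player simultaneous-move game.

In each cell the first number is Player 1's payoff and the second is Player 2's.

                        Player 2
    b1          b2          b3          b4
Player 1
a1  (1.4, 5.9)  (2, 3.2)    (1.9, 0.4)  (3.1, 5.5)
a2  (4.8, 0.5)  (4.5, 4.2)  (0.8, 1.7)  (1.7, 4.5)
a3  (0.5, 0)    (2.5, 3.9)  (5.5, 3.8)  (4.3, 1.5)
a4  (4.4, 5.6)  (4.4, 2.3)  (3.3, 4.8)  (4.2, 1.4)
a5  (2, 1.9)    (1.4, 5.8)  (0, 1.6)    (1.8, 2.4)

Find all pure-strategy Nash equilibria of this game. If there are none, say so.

Player 1 against b1: payoffs 1.4, 4.8, 0.5, 4.4, 2 → best response a2.
Player 1 against b2: payoffs 2, 4.5, 2.5, 4.4, 1.4 → best response a2.
Player 1 against b3: payoffs 1.9, 0.8, 5.5, 3.3, 0 → best response a3.
Player 1 against b4: payoffs 3.1, 1.7, 4.3, 4.2, 1.8 → best response a3.
Player 2 against a1: payoffs 5.9, 3.2, 0.4, 5.5 → best response b1.
Player 2 against a2: payoffs 0.5, 4.2, 1.7, 4.5 → best response b4.
Player 2 against a3: payoffs 0, 3.9, 3.8, 1.5 → best response b2.
Player 2 against a4: payoffs 5.6, 2.3, 4.8, 1.4 → best response b1.
Player 2 against a5: payoffs 1.9, 5.8, 1.6, 2.4 → best response b2.
No profile is a mutual best response for all players.

none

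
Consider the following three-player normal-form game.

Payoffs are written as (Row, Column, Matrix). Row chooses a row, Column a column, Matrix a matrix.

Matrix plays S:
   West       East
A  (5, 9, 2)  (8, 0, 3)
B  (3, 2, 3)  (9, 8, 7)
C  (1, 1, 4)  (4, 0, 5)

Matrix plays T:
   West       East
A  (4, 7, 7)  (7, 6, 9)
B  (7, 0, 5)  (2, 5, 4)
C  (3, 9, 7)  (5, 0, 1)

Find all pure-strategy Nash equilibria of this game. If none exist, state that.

(A, West, S): Matrix can switch to T (2 → 7). Not NE.
(A, West, T): Row can switch to B (4 → 7). Not NE.
(A, East, S): Row can switch to B (8 → 9). Not NE.
(A, East, T): Column can switch to West (6 → 7). Not NE.
(B, West, S): Row can switch to A (3 → 5). Not NE.
(B, West, T): Column can switch to East (0 → 5). Not NE.
(B, East, S): Row gets 9, best alternative 8; Column gets 8, best alternative 2; Matrix gets 7, best alternative 4. No profitable deviation — NE.
(B, East, T): Row can switch to A (2 → 7). Not NE.
(C, West, S): Row can switch to A (1 → 5). Not NE.
(The remaining 3 profiles each have a profitable deviation by the same check.)

The unique pure-strategy Nash equilibrium is (B, East, S).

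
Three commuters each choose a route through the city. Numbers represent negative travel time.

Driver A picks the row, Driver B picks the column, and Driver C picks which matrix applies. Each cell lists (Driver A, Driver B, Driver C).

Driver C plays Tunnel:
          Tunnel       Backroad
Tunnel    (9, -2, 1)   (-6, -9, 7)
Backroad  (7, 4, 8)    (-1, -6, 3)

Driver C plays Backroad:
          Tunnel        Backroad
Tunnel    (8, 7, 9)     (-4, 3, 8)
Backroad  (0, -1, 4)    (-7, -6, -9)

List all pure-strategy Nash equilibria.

The unique pure-strategy Nash equilibrium is (Tunnel, Tunnel, Backroad).

For each strategy profile, look for a profitable unilateral deviation.
(Tunnel, Tunnel, Tunnel): Driver C can switch to Backroad (1 → 9). Not NE.
(Tunnel, Tunnel, Backroad): Driver A gets 8, best alternative 0; Driver B gets 7, best alternative 3; Driver C gets 9, best alternative 1. No profitable deviation — NE.
(Tunnel, Backroad, Tunnel): Driver A can switch to Backroad (-6 → -1). Not NE.
(Tunnel, Backroad, Backroad): Driver B can switch to Tunnel (3 → 7). Not NE.
(Backroad, Tunnel, Tunnel): Driver A can switch to Tunnel (7 → 9). Not NE.
(Backroad, Tunnel, Backroad): Driver A can switch to Tunnel (0 → 8). Not NE.
(Backroad, Backroad, Tunnel): Driver B can switch to Tunnel (-6 → 4). Not NE.
(Backroad, Backroad, Backroad): Driver A can switch to Tunnel (-7 → -4). Not NE.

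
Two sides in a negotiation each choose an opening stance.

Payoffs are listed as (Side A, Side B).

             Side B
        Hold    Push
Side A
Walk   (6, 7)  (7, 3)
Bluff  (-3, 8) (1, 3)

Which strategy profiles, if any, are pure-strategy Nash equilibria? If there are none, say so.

For each strategy profile, look for a profitable unilateral deviation.
(Walk, Hold): Side A gets 6, best alternative -3; Side B gets 7, best alternative 3. No profitable deviation — NE.
(Walk, Push): Side B can switch to Hold (3 → 7). Not NE.
(Bluff, Hold): Side A can switch to Walk (-3 → 6). Not NE.
(Bluff, Push): Side A can switch to Walk (1 → 7). Not NE.

The unique pure-strategy Nash equilibrium is (Walk, Hold).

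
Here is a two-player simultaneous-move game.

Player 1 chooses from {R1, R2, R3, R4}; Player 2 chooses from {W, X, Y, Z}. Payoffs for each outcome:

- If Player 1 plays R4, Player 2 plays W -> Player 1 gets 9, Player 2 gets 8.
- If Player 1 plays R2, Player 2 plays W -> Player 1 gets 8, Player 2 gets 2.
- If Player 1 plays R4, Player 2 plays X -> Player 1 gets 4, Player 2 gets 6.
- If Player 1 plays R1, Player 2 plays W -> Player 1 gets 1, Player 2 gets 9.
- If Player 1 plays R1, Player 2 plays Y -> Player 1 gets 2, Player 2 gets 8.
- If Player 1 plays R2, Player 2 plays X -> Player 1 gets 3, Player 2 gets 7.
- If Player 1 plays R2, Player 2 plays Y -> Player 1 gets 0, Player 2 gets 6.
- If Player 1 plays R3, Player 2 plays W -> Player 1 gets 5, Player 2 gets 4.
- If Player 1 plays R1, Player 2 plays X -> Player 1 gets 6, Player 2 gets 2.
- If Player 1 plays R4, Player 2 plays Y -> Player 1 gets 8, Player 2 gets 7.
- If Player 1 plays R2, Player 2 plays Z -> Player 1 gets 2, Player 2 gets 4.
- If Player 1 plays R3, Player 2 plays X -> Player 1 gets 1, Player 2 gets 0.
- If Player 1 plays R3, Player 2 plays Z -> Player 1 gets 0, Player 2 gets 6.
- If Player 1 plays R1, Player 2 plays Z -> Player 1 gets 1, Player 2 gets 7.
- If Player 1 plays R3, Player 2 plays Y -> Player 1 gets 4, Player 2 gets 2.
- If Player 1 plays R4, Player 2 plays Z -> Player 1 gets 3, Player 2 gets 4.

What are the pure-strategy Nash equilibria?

The unique pure-strategy Nash equilibrium is (R4, W).

Player 1 against W: payoffs 1, 8, 5, 9 → best response R4.
Player 1 against X: payoffs 6, 3, 1, 4 → best response R1.
Player 1 against Y: payoffs 2, 0, 4, 8 → best response R4.
Player 1 against Z: payoffs 1, 2, 0, 3 → best response R4.
Player 2 against R1: payoffs 9, 2, 8, 7 → best response W.
Player 2 against R2: payoffs 2, 7, 6, 4 → best response X.
Player 2 against R3: payoffs 4, 0, 2, 6 → best response Z.
Player 2 against R4: payoffs 8, 6, 7, 4 → best response W.
Mutual best responses: (R4, W).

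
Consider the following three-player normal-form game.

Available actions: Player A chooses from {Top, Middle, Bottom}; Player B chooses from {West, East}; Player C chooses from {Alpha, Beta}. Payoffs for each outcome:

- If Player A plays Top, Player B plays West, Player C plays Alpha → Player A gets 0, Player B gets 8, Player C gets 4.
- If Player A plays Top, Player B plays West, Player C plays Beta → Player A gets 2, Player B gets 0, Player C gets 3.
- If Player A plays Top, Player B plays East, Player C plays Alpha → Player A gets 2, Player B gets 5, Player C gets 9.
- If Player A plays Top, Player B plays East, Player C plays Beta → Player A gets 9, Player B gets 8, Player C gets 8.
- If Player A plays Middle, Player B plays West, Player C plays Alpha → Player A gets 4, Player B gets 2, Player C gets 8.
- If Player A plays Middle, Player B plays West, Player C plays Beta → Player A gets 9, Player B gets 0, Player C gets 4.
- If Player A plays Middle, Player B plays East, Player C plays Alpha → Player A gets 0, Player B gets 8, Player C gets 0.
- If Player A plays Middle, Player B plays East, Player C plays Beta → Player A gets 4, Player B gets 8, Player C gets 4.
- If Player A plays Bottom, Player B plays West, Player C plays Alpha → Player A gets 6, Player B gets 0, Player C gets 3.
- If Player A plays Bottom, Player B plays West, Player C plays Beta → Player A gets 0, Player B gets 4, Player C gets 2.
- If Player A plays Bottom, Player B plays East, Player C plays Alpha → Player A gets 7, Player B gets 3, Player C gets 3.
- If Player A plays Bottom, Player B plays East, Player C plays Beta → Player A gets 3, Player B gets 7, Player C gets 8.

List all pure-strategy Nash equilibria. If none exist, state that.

No pure-strategy Nash equilibrium.

Check each profile: it is a Nash equilibrium iff no player can strictly gain by switching unilaterally.
(Top, West, Alpha): Player A can switch to Middle (0 → 4). Not NE.
(Top, West, Beta): Player A can switch to Middle (2 → 9). Not NE.
(Top, East, Alpha): Player A can switch to Bottom (2 → 7). Not NE.
(Top, East, Beta): Player C can switch to Alpha (8 → 9). Not NE.
(Middle, West, Alpha): Player A can switch to Bottom (4 → 6). Not NE.
(Middle, West, Beta): Player B can switch to East (0 → 8). Not NE.
(Middle, East, Alpha): Player A can switch to Top (0 → 2). Not NE.
(Middle, East, Beta): Player A can switch to Top (4 → 9). Not NE.
(Bottom, West, Alpha): Player B can switch to East (0 → 3). Not NE.
(Bottom, West, Beta): Player A can switch to Top (0 → 2). Not NE.
(Bottom, East, Alpha): Player C can switch to Beta (3 → 8). Not NE.
(Bottom, East, Beta): Player A can switch to Top (3 → 9). Not NE.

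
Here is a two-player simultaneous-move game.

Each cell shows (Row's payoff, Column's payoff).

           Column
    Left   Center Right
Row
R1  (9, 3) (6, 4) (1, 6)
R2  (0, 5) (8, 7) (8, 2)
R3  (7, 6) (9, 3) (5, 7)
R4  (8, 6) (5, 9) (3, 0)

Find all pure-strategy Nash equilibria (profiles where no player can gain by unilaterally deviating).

none

For each strategy profile, look for a profitable unilateral deviation.
(R1, Left): Column can switch to Center (3 → 4). Not NE.
(R1, Center): Row can switch to R2 (6 → 8). Not NE.
(R1, Right): Row can switch to R2 (1 → 8). Not NE.
(R2, Left): Row can switch to R1 (0 → 9). Not NE.
(R2, Center): Row can switch to R3 (8 → 9). Not NE.
(R2, Right): Column can switch to Left (2 → 5). Not NE.
(R3, Left): Row can switch to R1 (7 → 9). Not NE.
(R3, Center): Column can switch to Left (3 → 6). Not NE.
(R3, Right): Row can switch to R2 (5 → 8). Not NE.
(R4, Left): Row can switch to R1 (8 → 9). Not NE.
(R4, Center): Row can switch to R1 (5 → 6). Not NE.
(R4, Right): Row can switch to R2 (3 → 8). Not NE.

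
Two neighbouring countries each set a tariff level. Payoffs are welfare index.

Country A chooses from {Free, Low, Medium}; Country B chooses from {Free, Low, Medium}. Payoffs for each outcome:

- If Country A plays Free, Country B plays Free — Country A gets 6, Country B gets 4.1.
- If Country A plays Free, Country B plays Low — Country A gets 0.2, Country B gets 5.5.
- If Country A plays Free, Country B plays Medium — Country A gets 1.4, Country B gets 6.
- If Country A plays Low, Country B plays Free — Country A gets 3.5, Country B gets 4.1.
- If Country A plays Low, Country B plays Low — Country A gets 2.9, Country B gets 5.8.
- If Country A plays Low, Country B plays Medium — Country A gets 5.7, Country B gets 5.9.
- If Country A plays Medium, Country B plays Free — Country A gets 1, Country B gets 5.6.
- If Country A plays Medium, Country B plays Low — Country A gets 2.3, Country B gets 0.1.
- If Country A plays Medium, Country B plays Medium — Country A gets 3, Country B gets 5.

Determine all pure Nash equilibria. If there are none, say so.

(Free, Free): Country B can switch to Low (4.1 → 5.5). Not NE.
(Free, Low): Country A can switch to Low (0.2 → 2.9). Not NE.
(Free, Medium): Country A can switch to Low (1.4 → 5.7). Not NE.
(Low, Free): Country A can switch to Free (3.5 → 6). Not NE.
(Low, Low): Country B can switch to Medium (5.8 → 5.9). Not NE.
(Low, Medium): Country A gets 5.7, best alternative 3; Country B gets 5.9, best alternative 5.8. No profitable deviation — NE.
(Medium, Free): Country A can switch to Free (1 → 6). Not NE.
(Medium, Low): Country A can switch to Low (2.3 → 2.9). Not NE.
(Medium, Medium): Country A can switch to Low (3 → 5.7). Not NE.

Pure NE: (Low, Medium)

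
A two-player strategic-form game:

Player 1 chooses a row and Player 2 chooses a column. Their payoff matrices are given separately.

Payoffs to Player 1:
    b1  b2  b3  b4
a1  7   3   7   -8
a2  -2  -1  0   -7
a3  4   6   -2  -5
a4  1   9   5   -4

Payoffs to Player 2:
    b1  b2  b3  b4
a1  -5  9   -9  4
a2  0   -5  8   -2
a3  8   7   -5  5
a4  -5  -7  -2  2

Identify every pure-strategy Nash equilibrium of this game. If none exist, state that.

Pure NE: (a4, b4)

(a1, b1): Player 2 can switch to b2 (-5 → 9). Not NE.
(a1, b2): Player 1 can switch to a3 (3 → 6). Not NE.
(a1, b3): Player 2 can switch to b1 (-9 → -5). Not NE.
(a1, b4): Player 1 can switch to a2 (-8 → -7). Not NE.
(a2, b1): Player 1 can switch to a1 (-2 → 7). Not NE.
(a2, b2): Player 1 can switch to a1 (-1 → 3). Not NE.
(a2, b3): Player 1 can switch to a1 (0 → 7). Not NE.
(a2, b4): Player 1 can switch to a3 (-7 → -5). Not NE.
(a4, b4): Player 1 gets -4, best alternative -5; Player 2 gets 2, best alternative -2. No profitable deviation — NE.
(The remaining 7 profiles each have a profitable deviation by the same check.)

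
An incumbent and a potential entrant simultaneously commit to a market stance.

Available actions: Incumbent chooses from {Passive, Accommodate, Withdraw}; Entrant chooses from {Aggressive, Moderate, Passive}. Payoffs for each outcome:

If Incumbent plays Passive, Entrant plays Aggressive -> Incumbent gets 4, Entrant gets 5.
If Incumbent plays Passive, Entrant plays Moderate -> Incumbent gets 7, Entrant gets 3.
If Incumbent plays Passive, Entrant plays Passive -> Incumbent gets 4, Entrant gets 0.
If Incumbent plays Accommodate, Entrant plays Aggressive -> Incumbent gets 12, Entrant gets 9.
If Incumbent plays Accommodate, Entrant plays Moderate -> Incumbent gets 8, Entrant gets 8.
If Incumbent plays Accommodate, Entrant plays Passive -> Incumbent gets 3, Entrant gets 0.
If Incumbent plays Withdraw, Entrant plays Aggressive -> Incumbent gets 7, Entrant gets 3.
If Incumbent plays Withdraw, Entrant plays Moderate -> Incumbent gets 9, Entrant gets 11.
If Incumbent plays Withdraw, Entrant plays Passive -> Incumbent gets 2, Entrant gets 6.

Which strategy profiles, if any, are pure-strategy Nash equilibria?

The pure Nash equilibria are (Accommodate, Aggressive), (Withdraw, Moderate).

Incumbent against Aggressive: payoffs 4, 12, 7 → best response Accommodate.
Incumbent against Moderate: payoffs 7, 8, 9 → best response Withdraw.
Incumbent against Passive: payoffs 4, 3, 2 → best response Passive.
Entrant against Passive: payoffs 5, 3, 0 → best response Aggressive.
Entrant against Accommodate: payoffs 9, 8, 0 → best response Aggressive.
Entrant against Withdraw: payoffs 3, 11, 6 → best response Moderate.
Mutual best responses: (Accommodate, Aggressive); (Withdraw, Moderate).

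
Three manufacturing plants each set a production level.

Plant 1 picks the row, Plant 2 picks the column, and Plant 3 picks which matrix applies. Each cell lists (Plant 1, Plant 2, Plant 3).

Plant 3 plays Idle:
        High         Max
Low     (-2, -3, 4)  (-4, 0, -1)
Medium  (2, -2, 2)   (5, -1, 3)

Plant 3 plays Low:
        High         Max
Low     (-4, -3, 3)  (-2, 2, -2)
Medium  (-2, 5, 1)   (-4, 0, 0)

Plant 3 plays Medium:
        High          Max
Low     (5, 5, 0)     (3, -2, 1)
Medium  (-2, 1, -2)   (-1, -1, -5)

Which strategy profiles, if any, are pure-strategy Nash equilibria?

(Low, High, Idle): Plant 1 can switch to Medium (-2 → 2). Not NE.
(Low, High, Low): Plant 1 can switch to Medium (-4 → -2). Not NE.
(Low, High, Medium): Plant 3 can switch to Idle (0 → 4). Not NE.
(Low, Max, Idle): Plant 1 can switch to Medium (-4 → 5). Not NE.
(Low, Max, Low): Plant 3 can switch to Idle (-2 → -1). Not NE.
(Low, Max, Medium): Plant 2 can switch to High (-2 → 5). Not NE.
(Medium, High, Idle): Plant 2 can switch to Max (-2 → -1). Not NE.
(Medium, High, Low): Plant 3 can switch to Idle (1 → 2). Not NE.
(Medium, High, Medium): Plant 1 can switch to Low (-2 → 5). Not NE.
(Medium, Max, Idle): Plant 1 gets 5, best alternative -4; Plant 2 gets -1, best alternative -2; Plant 3 gets 3, best alternative 0. No profitable deviation — NE.
(Medium, Max, Low): Plant 1 can switch to Low (-4 → -2). Not NE.
(The remaining 1 profile has a profitable deviation by the same check.)

The unique pure-strategy Nash equilibrium is (Medium, Max, Idle).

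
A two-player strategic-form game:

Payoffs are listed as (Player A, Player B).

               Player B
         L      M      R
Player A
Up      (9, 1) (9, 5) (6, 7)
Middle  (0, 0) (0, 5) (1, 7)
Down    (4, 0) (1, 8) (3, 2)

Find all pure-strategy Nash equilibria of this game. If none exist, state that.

Pure NE: (Up, R)

(Up, L): Player B can switch to M (1 → 5). Not NE.
(Up, M): Player B can switch to R (5 → 7). Not NE.
(Up, R): Player A gets 6, best alternative 3; Player B gets 7, best alternative 5. No profitable deviation — NE.
(Middle, L): Player A can switch to Up (0 → 9). Not NE.
(Middle, M): Player A can switch to Up (0 → 9). Not NE.
(Middle, R): Player A can switch to Up (1 → 6). Not NE.
(Down, L): Player A can switch to Up (4 → 9). Not NE.
(Down, M): Player A can switch to Up (1 → 9). Not NE.
(Down, R): Player A can switch to Up (3 → 6). Not NE.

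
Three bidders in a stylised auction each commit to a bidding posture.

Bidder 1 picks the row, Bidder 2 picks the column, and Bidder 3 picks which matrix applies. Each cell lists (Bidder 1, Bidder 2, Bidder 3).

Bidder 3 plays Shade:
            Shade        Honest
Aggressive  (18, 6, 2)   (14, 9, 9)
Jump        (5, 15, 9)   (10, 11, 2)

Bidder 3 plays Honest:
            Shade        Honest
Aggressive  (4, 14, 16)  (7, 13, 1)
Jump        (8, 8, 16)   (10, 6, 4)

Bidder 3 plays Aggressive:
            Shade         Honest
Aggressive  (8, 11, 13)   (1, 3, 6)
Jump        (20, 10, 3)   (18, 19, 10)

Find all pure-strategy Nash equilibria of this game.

The pure Nash equilibria are (Aggressive, Honest, Shade), (Jump, Shade, Honest), (Jump, Honest, Aggressive).

(Aggressive, Shade, Shade): Bidder 2 can switch to Honest (6 → 9). Not NE.
(Aggressive, Shade, Honest): Bidder 1 can switch to Jump (4 → 8). Not NE.
(Aggressive, Shade, Aggressive): Bidder 1 can switch to Jump (8 → 20). Not NE.
(Aggressive, Honest, Shade): Bidder 1 gets 14, best alternative 10; Bidder 2 gets 9, best alternative 6; Bidder 3 gets 9, best alternative 6. No profitable deviation — NE.
(Aggressive, Honest, Honest): Bidder 1 can switch to Jump (7 → 10). Not NE.
(Aggressive, Honest, Aggressive): Bidder 1 can switch to Jump (1 → 18). Not NE.
(Jump, Shade, Shade): Bidder 1 can switch to Aggressive (5 → 18). Not NE.
(Jump, Shade, Honest): Bidder 1 gets 8, best alternative 4; Bidder 2 gets 8, best alternative 6; Bidder 3 gets 16, best alternative 9. No profitable deviation — NE.
(Jump, Shade, Aggressive): Bidder 2 can switch to Honest (10 → 19). Not NE.
(Jump, Honest, Shade): Bidder 1 can switch to Aggressive (10 → 14). Not NE.
(Jump, Honest, Honest): Bidder 2 can switch to Shade (6 → 8). Not NE.
(Jump, Honest, Aggressive): Bidder 1 gets 18, best alternative 1; Bidder 2 gets 19, best alternative 10; Bidder 3 gets 10, best alternative 4. No profitable deviation — NE.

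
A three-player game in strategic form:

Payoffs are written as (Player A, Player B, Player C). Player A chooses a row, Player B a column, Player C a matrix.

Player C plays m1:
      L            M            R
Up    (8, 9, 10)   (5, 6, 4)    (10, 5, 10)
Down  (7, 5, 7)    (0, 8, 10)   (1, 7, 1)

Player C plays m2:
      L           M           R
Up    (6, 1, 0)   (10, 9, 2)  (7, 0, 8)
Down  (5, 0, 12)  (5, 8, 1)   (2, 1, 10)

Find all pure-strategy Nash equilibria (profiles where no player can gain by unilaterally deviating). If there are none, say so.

(Up, L, m1)

Player A against (L, m1): payoffs 8, 7 → best response Up.
Player A against (L, m2): payoffs 6, 5 → best response Up.
Player A against (M, m1): payoffs 5, 0 → best response Up.
Player A against (M, m2): payoffs 10, 5 → best response Up.
Player A against (R, m1): payoffs 10, 1 → best response Up.
Player A against (R, m2): payoffs 7, 2 → best response Up.
Player B against (Up, m1): payoffs 9, 6, 5 → best response L.
Player B against (Up, m2): payoffs 1, 9, 0 → best response M.
Player B against (Down, m1): payoffs 5, 8, 7 → best response M.
Player B against (Down, m2): payoffs 0, 8, 1 → best response M.
Player C against (Up, L): payoffs 10, 0 → best response m1.
Player C against (Up, M): payoffs 4, 2 → best response m1.
Player C against (Up, R): payoffs 10, 8 → best response m1.
Player C against (Down, L): payoffs 7, 12 → best response m2.
Player C against (Down, M): payoffs 10, 1 → best response m1.
Player C against (Down, R): payoffs 1, 10 → best response m2.
Mutual best responses: (Up, L, m1).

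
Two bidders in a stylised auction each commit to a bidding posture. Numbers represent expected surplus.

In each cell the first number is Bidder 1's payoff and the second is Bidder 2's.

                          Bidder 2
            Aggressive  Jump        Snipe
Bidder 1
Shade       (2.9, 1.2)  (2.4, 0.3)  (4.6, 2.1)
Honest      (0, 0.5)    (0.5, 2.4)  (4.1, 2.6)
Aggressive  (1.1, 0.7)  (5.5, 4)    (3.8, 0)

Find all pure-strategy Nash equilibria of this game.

Pure-strategy Nash equilibria: (Shade, Snipe) and (Aggressive, Jump)

For each strategy profile, look for a profitable unilateral deviation.
(Shade, Aggressive): Bidder 2 can switch to Snipe (1.2 → 2.1). Not NE.
(Shade, Jump): Bidder 1 can switch to Aggressive (2.4 → 5.5). Not NE.
(Shade, Snipe): Bidder 1 gets 4.6, best alternative 4.1; Bidder 2 gets 2.1, best alternative 1.2. No profitable deviation — NE.
(Honest, Aggressive): Bidder 1 can switch to Shade (0 → 2.9). Not NE.
(Honest, Jump): Bidder 1 can switch to Shade (0.5 → 2.4). Not NE.
(Honest, Snipe): Bidder 1 can switch to Shade (4.1 → 4.6). Not NE.
(Aggressive, Aggressive): Bidder 1 can switch to Shade (1.1 → 2.9). Not NE.
(Aggressive, Jump): Bidder 1 gets 5.5, best alternative 2.4; Bidder 2 gets 4, best alternative 0.7. No profitable deviation — NE.
(The remaining 1 profile has a profitable deviation by the same check.)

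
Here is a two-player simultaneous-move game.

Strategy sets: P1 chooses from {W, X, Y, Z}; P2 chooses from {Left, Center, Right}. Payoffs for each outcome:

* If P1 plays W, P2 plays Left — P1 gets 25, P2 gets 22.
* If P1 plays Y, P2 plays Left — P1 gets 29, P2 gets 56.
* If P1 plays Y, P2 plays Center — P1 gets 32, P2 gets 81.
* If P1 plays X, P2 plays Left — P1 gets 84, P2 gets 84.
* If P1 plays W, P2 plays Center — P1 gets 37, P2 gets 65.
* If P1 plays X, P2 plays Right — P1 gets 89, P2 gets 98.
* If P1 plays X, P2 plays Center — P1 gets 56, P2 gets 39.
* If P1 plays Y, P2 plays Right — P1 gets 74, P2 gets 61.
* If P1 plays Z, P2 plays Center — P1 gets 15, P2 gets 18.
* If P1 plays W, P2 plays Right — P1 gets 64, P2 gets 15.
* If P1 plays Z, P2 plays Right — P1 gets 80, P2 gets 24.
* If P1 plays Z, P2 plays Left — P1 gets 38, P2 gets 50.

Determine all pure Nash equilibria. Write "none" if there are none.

P1 against Left: payoffs 25, 84, 29, 38 → best response X.
P1 against Center: payoffs 37, 56, 32, 15 → best response X.
P1 against Right: payoffs 64, 89, 74, 80 → best response X.
P2 against W: payoffs 22, 65, 15 → best response Center.
P2 against X: payoffs 84, 39, 98 → best response Right.
P2 against Y: payoffs 56, 81, 61 → best response Center.
P2 against Z: payoffs 50, 18, 24 → best response Left.
Mutual best responses: (X, Right).

The unique pure-strategy Nash equilibrium is (X, Right).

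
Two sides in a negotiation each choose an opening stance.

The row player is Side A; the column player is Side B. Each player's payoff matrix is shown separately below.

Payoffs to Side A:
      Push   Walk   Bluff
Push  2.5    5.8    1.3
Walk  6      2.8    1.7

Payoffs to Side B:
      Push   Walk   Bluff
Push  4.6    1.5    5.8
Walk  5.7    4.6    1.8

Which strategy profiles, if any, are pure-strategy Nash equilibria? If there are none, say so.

Pure NE: (Walk, Push)

Side A against Push: payoffs 2.5, 6 → best response Walk.
Side A against Walk: payoffs 5.8, 2.8 → best response Push.
Side A against Bluff: payoffs 1.3, 1.7 → best response Walk.
Side B against Push: payoffs 4.6, 1.5, 5.8 → best response Bluff.
Side B against Walk: payoffs 5.7, 4.6, 1.8 → best response Push.
Mutual best responses: (Walk, Push).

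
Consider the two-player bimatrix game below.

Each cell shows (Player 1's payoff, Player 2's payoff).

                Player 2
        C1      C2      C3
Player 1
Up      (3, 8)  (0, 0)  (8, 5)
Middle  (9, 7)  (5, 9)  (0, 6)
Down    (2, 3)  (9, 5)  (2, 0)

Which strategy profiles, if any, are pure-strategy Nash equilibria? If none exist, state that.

(Up, C1): Player 1 can switch to Middle (3 → 9). Not NE.
(Up, C2): Player 1 can switch to Middle (0 → 5). Not NE.
(Up, C3): Player 2 can switch to C1 (5 → 8). Not NE.
(Middle, C1): Player 2 can switch to C2 (7 → 9). Not NE.
(Middle, C2): Player 1 can switch to Down (5 → 9). Not NE.
(Middle, C3): Player 1 can switch to Up (0 → 8). Not NE.
(Down, C2): Player 1 gets 9, best alternative 5; Player 2 gets 5, best alternative 3. No profitable deviation — NE.
(The remaining 2 profiles each have a profitable deviation by the same check.)

Pure NE: (Down, C2)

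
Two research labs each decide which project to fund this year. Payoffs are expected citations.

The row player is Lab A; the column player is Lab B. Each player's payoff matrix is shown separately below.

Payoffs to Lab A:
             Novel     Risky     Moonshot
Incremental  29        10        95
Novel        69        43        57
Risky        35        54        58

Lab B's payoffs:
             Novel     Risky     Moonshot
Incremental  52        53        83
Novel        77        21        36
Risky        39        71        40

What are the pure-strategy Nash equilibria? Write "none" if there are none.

Lab A against Novel: payoffs 29, 69, 35 → best response Novel.
Lab A against Risky: payoffs 10, 43, 54 → best response Risky.
Lab A against Moonshot: payoffs 95, 57, 58 → best response Incremental.
Lab B against Incremental: payoffs 52, 53, 83 → best response Moonshot.
Lab B against Novel: payoffs 77, 21, 36 → best response Novel.
Lab B against Risky: payoffs 39, 71, 40 → best response Risky.
Mutual best responses: (Incremental, Moonshot); (Novel, Novel); (Risky, Risky).

(Incremental, Moonshot), (Novel, Novel), (Risky, Risky)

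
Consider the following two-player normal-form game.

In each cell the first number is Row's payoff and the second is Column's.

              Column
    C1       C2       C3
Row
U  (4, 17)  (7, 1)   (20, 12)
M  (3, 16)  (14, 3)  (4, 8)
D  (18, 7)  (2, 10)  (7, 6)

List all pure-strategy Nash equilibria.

none

Mark each player's best response to every combination of opponents' strategies; a profile where every player is best-responding is a pure Nash equilibrium.
Row against C1: payoffs 4, 3, 18 → best response D.
Row against C2: payoffs 7, 14, 2 → best response M.
Row against C3: payoffs 20, 4, 7 → best response U.
Column against U: payoffs 17, 1, 12 → best response C1.
Column against M: payoffs 16, 3, 8 → best response C1.
Column against D: payoffs 7, 10, 6 → best response C2.
No profile is a mutual best response for all players.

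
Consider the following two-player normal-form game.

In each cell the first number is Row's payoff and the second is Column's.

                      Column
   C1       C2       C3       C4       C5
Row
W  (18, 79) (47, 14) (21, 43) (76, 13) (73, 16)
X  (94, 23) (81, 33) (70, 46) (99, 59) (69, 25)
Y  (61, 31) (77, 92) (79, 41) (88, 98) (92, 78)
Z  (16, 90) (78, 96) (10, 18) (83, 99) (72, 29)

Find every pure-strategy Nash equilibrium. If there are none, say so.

The unique pure-strategy Nash equilibrium is (X, C4).

(W, C1): Row can switch to X (18 → 94). Not NE.
(W, C2): Row can switch to X (47 → 81). Not NE.
(W, C3): Row can switch to X (21 → 70). Not NE.
(W, C4): Row can switch to X (76 → 99). Not NE.
(W, C5): Row can switch to Y (73 → 92). Not NE.
(X, C1): Column can switch to C2 (23 → 33). Not NE.
(X, C4): Row gets 99, best alternative 88; Column gets 59, best alternative 46. No profitable deviation — NE.
(The remaining 13 profiles each have a profitable deviation by the same check.)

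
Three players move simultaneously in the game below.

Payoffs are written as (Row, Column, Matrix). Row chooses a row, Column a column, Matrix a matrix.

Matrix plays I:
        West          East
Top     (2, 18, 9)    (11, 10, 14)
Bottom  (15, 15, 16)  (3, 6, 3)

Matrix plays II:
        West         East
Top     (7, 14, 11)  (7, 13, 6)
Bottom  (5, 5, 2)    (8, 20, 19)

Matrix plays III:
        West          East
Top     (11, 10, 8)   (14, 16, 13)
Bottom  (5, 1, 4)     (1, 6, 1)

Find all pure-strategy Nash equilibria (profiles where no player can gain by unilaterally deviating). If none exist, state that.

Pure-strategy Nash equilibria: (Top, West, II), (Bottom, West, I), (Bottom, East, II)

Row against (West, I): payoffs 2, 15 → best response Bottom.
Row against (West, II): payoffs 7, 5 → best response Top.
Row against (West, III): payoffs 11, 5 → best response Top.
Row against (East, I): payoffs 11, 3 → best response Top.
Row against (East, II): payoffs 7, 8 → best response Bottom.
Row against (East, III): payoffs 14, 1 → best response Top.
Column against (Top, I): payoffs 18, 10 → best response West.
Column against (Top, II): payoffs 14, 13 → best response West.
Column against (Top, III): payoffs 10, 16 → best response East.
Column against (Bottom, I): payoffs 15, 6 → best response West.
Column against (Bottom, II): payoffs 5, 20 → best response East.
Column against (Bottom, III): payoffs 1, 6 → best response East.
Matrix against (Top, West): payoffs 9, 11, 8 → best response II.
Matrix against (Top, East): payoffs 14, 6, 13 → best response I.
Matrix against (Bottom, West): payoffs 16, 2, 4 → best response I.
Matrix against (Bottom, East): payoffs 3, 19, 1 → best response II.
Mutual best responses: (Top, West, II); (Bottom, West, I); (Bottom, East, II).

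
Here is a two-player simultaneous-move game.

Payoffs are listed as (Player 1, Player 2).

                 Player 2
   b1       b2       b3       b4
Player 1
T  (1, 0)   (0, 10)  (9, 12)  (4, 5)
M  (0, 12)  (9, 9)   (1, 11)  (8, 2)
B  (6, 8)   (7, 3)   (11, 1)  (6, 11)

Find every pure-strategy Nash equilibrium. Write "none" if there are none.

For each strategy profile, look for a profitable unilateral deviation.
(T, b1): Player 1 can switch to B (1 → 6). Not NE.
(T, b2): Player 1 can switch to M (0 → 9). Not NE.
(T, b3): Player 1 can switch to B (9 → 11). Not NE.
(T, b4): Player 1 can switch to M (4 → 8). Not NE.
(M, b1): Player 1 can switch to T (0 → 1). Not NE.
(M, b2): Player 2 can switch to b1 (9 → 12). Not NE.
(M, b3): Player 1 can switch to T (1 → 9). Not NE.
(M, b4): Player 2 can switch to b1 (2 → 12). Not NE.
(B, b1): Player 2 can switch to b4 (8 → 11). Not NE.
(B, b2): Player 1 can switch to M (7 → 9). Not NE.
(The remaining 2 profiles each have a profitable deviation by the same check.)

none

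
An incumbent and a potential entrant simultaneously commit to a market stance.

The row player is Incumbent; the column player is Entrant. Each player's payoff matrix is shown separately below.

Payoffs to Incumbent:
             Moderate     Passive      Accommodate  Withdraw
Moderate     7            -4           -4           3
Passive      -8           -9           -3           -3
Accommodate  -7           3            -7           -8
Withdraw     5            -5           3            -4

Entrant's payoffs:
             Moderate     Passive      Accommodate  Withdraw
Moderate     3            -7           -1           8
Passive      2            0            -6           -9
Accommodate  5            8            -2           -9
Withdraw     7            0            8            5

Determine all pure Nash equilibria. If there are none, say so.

(Moderate, Moderate): Entrant can switch to Withdraw (3 → 8). Not NE.
(Moderate, Passive): Incumbent can switch to Accommodate (-4 → 3). Not NE.
(Moderate, Accommodate): Incumbent can switch to Passive (-4 → -3). Not NE.
(Moderate, Withdraw): Incumbent gets 3, best alternative -3; Entrant gets 8, best alternative 3. No profitable deviation — NE.
(Passive, Moderate): Incumbent can switch to Moderate (-8 → 7). Not NE.
(Passive, Passive): Incumbent can switch to Moderate (-9 → -4). Not NE.
(Passive, Accommodate): Incumbent can switch to Withdraw (-3 → 3). Not NE.
(Passive, Withdraw): Incumbent can switch to Moderate (-3 → 3). Not NE.
(Accommodate, Moderate): Incumbent can switch to Moderate (-7 → 7). Not NE.
(Accommodate, Passive): Incumbent gets 3, best alternative -4; Entrant gets 8, best alternative 5. No profitable deviation — NE.
(Accommodate, Accommodate): Incumbent can switch to Moderate (-7 → -4). Not NE.
(Accommodate, Withdraw): Incumbent can switch to Moderate (-8 → 3). Not NE.
(Withdraw, Moderate): Incumbent can switch to Moderate (5 → 7). Not NE.
(Withdraw, Passive): Incumbent can switch to Moderate (-5 → -4). Not NE.
(Withdraw, Accommodate): Incumbent gets 3, best alternative -3; Entrant gets 8, best alternative 7. No profitable deviation — NE.
(The remaining 1 profile has a profitable deviation by the same check.)

(Moderate, Withdraw) and (Accommodate, Passive) and (Withdraw, Accommodate)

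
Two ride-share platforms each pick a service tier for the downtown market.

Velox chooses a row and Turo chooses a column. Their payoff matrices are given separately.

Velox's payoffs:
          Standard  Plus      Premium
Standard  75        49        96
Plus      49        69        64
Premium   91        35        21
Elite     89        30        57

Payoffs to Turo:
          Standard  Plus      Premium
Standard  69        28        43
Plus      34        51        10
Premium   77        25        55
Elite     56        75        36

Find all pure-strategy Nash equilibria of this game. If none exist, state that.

(Standard, Standard): Velox can switch to Premium (75 → 91). Not NE.
(Standard, Plus): Velox can switch to Plus (49 → 69). Not NE.
(Standard, Premium): Turo can switch to Standard (43 → 69). Not NE.
(Plus, Standard): Velox can switch to Standard (49 → 75). Not NE.
(Plus, Plus): Velox gets 69, best alternative 49; Turo gets 51, best alternative 34. No profitable deviation — NE.
(Plus, Premium): Velox can switch to Standard (64 → 96). Not NE.
(Premium, Standard): Velox gets 91, best alternative 89; Turo gets 77, best alternative 55. No profitable deviation — NE.
(Premium, Plus): Velox can switch to Standard (35 → 49). Not NE.
(Premium, Premium): Velox can switch to Standard (21 → 96). Not NE.
(Elite, Standard): Velox can switch to Premium (89 → 91). Not NE.
(The remaining 2 profiles each have a profitable deviation by the same check.)

(Plus, Plus), (Premium, Standard)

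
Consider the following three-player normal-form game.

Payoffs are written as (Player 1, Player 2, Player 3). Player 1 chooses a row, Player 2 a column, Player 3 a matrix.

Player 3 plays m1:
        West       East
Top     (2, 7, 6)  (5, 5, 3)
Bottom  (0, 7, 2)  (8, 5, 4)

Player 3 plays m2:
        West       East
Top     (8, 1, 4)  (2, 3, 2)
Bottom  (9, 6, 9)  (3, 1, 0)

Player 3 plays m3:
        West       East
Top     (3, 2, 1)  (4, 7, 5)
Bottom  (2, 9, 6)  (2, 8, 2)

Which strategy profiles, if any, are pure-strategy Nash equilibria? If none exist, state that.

Pure-strategy Nash equilibria: (Top, West, m1), (Top, East, m3), (Bottom, West, m2)

Player 1 against (West, m1): payoffs 2, 0 → best response Top.
Player 1 against (West, m2): payoffs 8, 9 → best response Bottom.
Player 1 against (West, m3): payoffs 3, 2 → best response Top.
Player 1 against (East, m1): payoffs 5, 8 → best response Bottom.
Player 1 against (East, m2): payoffs 2, 3 → best response Bottom.
Player 1 against (East, m3): payoffs 4, 2 → best response Top.
Player 2 against (Top, m1): payoffs 7, 5 → best response West.
Player 2 against (Top, m2): payoffs 1, 3 → best response East.
Player 2 against (Top, m3): payoffs 2, 7 → best response East.
Player 2 against (Bottom, m1): payoffs 7, 5 → best response West.
Player 2 against (Bottom, m2): payoffs 6, 1 → best response West.
Player 2 against (Bottom, m3): payoffs 9, 8 → best response West.
Player 3 against (Top, West): payoffs 6, 4, 1 → best response m1.
Player 3 against (Top, East): payoffs 3, 2, 5 → best response m3.
Player 3 against (Bottom, West): payoffs 2, 9, 6 → best response m2.
Player 3 against (Bottom, East): payoffs 4, 0, 2 → best response m1.
Mutual best responses: (Top, West, m1); (Top, East, m3); (Bottom, West, m2).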